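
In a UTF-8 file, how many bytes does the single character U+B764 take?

U+B764 = 0xB764. UTF-8 uses 1 byte below 0x80, 2 below 0x800, 3 below 0x10000, 4 up to 0x10FFFF. 0xB764 is in U+0800–U+FFFF → 3 bytes.

3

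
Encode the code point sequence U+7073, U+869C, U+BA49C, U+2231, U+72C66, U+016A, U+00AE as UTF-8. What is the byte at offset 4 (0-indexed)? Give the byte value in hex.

0x9A

U+7073 → 3-byte form E7 81 B3 at offsets 0–2.
U+869C → 3-byte form E8 9A 9C at offsets 3–5.
Offset 4 falls in char 2's range; it's byte 2 of E8 9A 9C = 0x9A.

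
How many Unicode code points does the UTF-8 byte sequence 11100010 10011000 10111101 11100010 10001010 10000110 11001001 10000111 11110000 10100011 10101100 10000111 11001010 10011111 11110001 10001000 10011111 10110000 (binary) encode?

6

Byte at offset 0: 0xE2 = 11100010 → 3-byte char (#1). Advance 3.
Byte at offset 3: 0xE2 = 11100010 → 3-byte char (#2). Advance 3.
Byte at offset 6: 0xC9 = 11001001 → 2-byte char (#3). Advance 2.
Byte at offset 8: 0xF0 = 11110000 → 4-byte char (#4). Advance 4.
Byte at offset 12: 0xCA = 11001010 → 2-byte char (#5). Advance 2.
Byte at offset 14: 0xF1 = 11110001 → 4-byte char (#6). Advance 4.
Reached end at offset 18 after 6 code points.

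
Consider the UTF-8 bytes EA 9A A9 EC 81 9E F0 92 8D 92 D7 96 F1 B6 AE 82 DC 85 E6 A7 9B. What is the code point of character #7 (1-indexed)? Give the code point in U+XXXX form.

U+69DB

Offset 0: leading byte 0xEA = 11101010 → 3-byte char #1 = EA 9A A9.
Offset 3: leading byte 0xEC = 11101100 → 3-byte char #2 = EC 81 9E.
Offset 6: leading byte 0xF0 = 11110000 → 4-byte char #3 = F0 92 8D 92.
Offset 10: leading byte 0xD7 = 11010111 → 2-byte char #4 = D7 96.
Offset 12: leading byte 0xF1 = 11110001 → 4-byte char #5 = F1 B6 AE 82.
Offset 16: leading byte 0xDC = 11011100 → 2-byte char #6 = DC 85.
Offset 18: leading byte 0xE6 = 11100110 → 3-byte char #7 = E6 A7 9B.
Leading byte 0xE6 = 11100110 matches 1110xxxx → 3-byte sequence.
Byte 1: 0xE6 = 11100110, payload 0110 (4 bits).
Byte 2: 0xA7 = 10100111 (10xxxxxx ✓), payload 100111.
Byte 3: 0x9B = 10011011 (10xxxxxx ✓), payload 011011.
Concatenate: 0110100111011011 = 0x69DB (16 bits → U+69DB).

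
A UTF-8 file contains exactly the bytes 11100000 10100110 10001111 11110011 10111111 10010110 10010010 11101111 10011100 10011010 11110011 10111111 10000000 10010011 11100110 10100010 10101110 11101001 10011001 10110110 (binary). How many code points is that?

6

Byte at offset 0: 0xE0 = 11100000 → 3-byte char (#1). Advance 3.
Byte at offset 3: 0xF3 = 11110011 → 4-byte char (#2). Advance 4.
Byte at offset 7: 0xEF = 11101111 → 3-byte char (#3). Advance 3.
Byte at offset 10: 0xF3 = 11110011 → 4-byte char (#4). Advance 4.
Byte at offset 14: 0xE6 = 11100110 → 3-byte char (#5). Advance 3.
Byte at offset 17: 0xE9 = 11101001 → 3-byte char (#6). Advance 3.
Reached end at offset 20 after 6 code points.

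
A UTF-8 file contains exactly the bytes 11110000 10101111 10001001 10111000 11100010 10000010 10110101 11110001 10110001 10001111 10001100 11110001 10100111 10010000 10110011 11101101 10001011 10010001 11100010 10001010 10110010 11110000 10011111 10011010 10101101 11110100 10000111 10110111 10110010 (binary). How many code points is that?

8

Byte at offset 0: 0xF0 = 11110000 → 4-byte char (#1). Advance 4.
Byte at offset 4: 0xE2 = 11100010 → 3-byte char (#2). Advance 3.
Byte at offset 7: 0xF1 = 11110001 → 4-byte char (#3). Advance 4.
Byte at offset 11: 0xF1 = 11110001 → 4-byte char (#4). Advance 4.
Byte at offset 15: 0xED = 11101101 → 3-byte char (#5). Advance 3.
Byte at offset 18: 0xE2 = 11100010 → 3-byte char (#6). Advance 3.
Byte at offset 21: 0xF0 = 11110000 → 4-byte char (#7). Advance 4.
Byte at offset 25: 0xF4 = 11110100 → 4-byte char (#8). Advance 4.
Reached end at offset 29 after 8 code points.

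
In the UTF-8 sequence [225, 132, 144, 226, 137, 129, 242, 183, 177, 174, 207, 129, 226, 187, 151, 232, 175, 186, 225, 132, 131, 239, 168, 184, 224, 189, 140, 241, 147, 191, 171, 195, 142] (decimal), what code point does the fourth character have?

Offset 0: leading byte 0xE1 = 11100001 → 3-byte char #1 = E1 84 90.
Offset 3: leading byte 0xE2 = 11100010 → 3-byte char #2 = E2 89 81.
Offset 6: leading byte 0xF2 = 11110010 → 4-byte char #3 = F2 B7 B1 AE.
Offset 10: leading byte 0xCF = 11001111 → 2-byte char #4 = CF 81.
Leading byte 0xCF = 11001111 matches 110xxxxx → 2-byte sequence.
Byte 1: 0xCF = 11001111, payload 01111 (5 bits).
Byte 2: 0x81 = 10000001 (10xxxxxx ✓), payload 000001.
Concatenate: 01111000001 = 0x3C1 (11 bits → U+03C1).

U+03C1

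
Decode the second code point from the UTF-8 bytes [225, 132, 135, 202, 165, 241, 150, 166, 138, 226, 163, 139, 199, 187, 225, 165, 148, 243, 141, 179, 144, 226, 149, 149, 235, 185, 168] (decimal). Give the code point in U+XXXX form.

Offset 0: leading byte 0xE1 = 11100001 → 3-byte char #1 = E1 84 87.
Offset 3: leading byte 0xCA = 11001010 → 2-byte char #2 = CA A5.
Leading byte 0xCA = 11001010 matches 110xxxxx → 2-byte sequence.
Byte 1: 0xCA = 11001010, payload 01010 (5 bits).
Byte 2: 0xA5 = 10100101 (10xxxxxx ✓), payload 100101.
Concatenate: 01010100101 = 0x2A5 (11 bits → U+02A5).

U+02A5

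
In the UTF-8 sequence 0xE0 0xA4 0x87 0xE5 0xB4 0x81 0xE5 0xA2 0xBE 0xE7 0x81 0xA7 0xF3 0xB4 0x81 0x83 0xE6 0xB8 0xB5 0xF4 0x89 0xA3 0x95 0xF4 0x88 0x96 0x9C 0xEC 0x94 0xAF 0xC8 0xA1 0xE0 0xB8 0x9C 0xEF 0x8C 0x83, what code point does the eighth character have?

U+10859C

Offset 0: leading byte 0xE0 = 11100000 → 3-byte char #1 = E0 A4 87.
Offset 3: leading byte 0xE5 = 11100101 → 3-byte char #2 = E5 B4 81.
Offset 6: leading byte 0xE5 = 11100101 → 3-byte char #3 = E5 A2 BE.
Offset 9: leading byte 0xE7 = 11100111 → 3-byte char #4 = E7 81 A7.
Offset 12: leading byte 0xF3 = 11110011 → 4-byte char #5 = F3 B4 81 83.
Offset 16: leading byte 0xE6 = 11100110 → 3-byte char #6 = E6 B8 B5.
Offset 19: leading byte 0xF4 = 11110100 → 4-byte char #7 = F4 89 A3 95.
Offset 23: leading byte 0xF4 = 11110100 → 4-byte char #8 = F4 88 96 9C.
Leading byte 0xF4 = 11110100 matches 11110xxx → 4-byte sequence.
Byte 1: 0xF4 = 11110100, payload 100 (3 bits).
Byte 2: 0x88 = 10001000 (10xxxxxx ✓), payload 001000.
Byte 3: 0x96 = 10010110 (10xxxxxx ✓), payload 010110.
Byte 4: 0x9C = 10011100 (10xxxxxx ✓), payload 011100.
Concatenate: 100001000010110011100 = 0x10859C (21 bits → U+10859C).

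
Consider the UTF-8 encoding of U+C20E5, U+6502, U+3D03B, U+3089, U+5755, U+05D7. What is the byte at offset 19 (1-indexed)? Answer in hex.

1-indexed offset 19 is 0-indexed offset 18.
U+C20E5 → 4-byte form F3 82 83 A5 at offsets 0–3.
U+6502 → 3-byte form E6 94 82 at offsets 4–6.
U+3D03B → 4-byte form F0 BD 80 BB at offsets 7–10.
U+3089 → 3-byte form E3 82 89 at offsets 11–13.
U+5755 → 3-byte form E5 9D 95 at offsets 14–16.
U+05D7 → 2-byte form D7 97 at offsets 17–18.
Offset 18 falls in char 6's range; it's byte 2 of D7 97 = 0x97.

0x97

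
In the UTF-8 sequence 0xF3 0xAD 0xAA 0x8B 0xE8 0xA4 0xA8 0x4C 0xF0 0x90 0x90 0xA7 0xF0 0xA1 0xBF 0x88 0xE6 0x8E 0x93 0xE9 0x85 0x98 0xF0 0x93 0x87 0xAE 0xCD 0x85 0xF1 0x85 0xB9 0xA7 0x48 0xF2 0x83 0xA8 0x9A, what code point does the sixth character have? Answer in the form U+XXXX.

U+6393

Offset 0: leading byte 0xF3 = 11110011 → 4-byte char #1 = F3 AD AA 8B.
Offset 4: leading byte 0xE8 = 11101000 → 3-byte char #2 = E8 A4 A8.
Offset 7: leading byte 0x4C = 01001100 → 1-byte char #3 = 4C.
Offset 8: leading byte 0xF0 = 11110000 → 4-byte char #4 = F0 90 90 A7.
Offset 12: leading byte 0xF0 = 11110000 → 4-byte char #5 = F0 A1 BF 88.
Offset 16: leading byte 0xE6 = 11100110 → 3-byte char #6 = E6 8E 93.
Leading byte 0xE6 = 11100110 matches 1110xxxx → 3-byte sequence.
Byte 1: 0xE6 = 11100110, payload 0110 (4 bits).
Byte 2: 0x8E = 10001110 (10xxxxxx ✓), payload 001110.
Byte 3: 0x93 = 10010011 (10xxxxxx ✓), payload 010011.
Concatenate: 0110001110010011 = 0x6393 (16 bits → U+6393).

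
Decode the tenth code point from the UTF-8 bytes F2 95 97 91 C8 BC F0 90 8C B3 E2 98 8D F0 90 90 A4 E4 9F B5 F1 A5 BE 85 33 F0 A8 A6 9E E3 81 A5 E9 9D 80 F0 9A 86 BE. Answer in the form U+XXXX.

U+3065

Offset 0: leading byte 0xF2 = 11110010 → 4-byte char #1 = F2 95 97 91.
Offset 4: leading byte 0xC8 = 11001000 → 2-byte char #2 = C8 BC.
Offset 6: leading byte 0xF0 = 11110000 → 4-byte char #3 = F0 90 8C B3.
Offset 10: leading byte 0xE2 = 11100010 → 3-byte char #4 = E2 98 8D.
Offset 13: leading byte 0xF0 = 11110000 → 4-byte char #5 = F0 90 90 A4.
Offset 17: leading byte 0xE4 = 11100100 → 3-byte char #6 = E4 9F B5.
Offset 20: leading byte 0xF1 = 11110001 → 4-byte char #7 = F1 A5 BE 85.
Offset 24: leading byte 0x33 = 00110011 → 1-byte char #8 = 33.
Offset 25: leading byte 0xF0 = 11110000 → 4-byte char #9 = F0 A8 A6 9E.
Offset 29: leading byte 0xE3 = 11100011 → 3-byte char #10 = E3 81 A5.
Leading byte 0xE3 = 11100011 matches 1110xxxx → 3-byte sequence.
Byte 1: 0xE3 = 11100011, payload 0011 (4 bits).
Byte 2: 0x81 = 10000001 (10xxxxxx ✓), payload 000001.
Byte 3: 0xA5 = 10100101 (10xxxxxx ✓), payload 100101.
Concatenate: 0011000001100101 = 0x3065 (16 bits → U+3065).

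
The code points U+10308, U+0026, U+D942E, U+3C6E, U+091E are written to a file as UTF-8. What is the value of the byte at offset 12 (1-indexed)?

0xAE

1-indexed offset 12 is 0-indexed offset 11.
U+10308 → 4-byte form F0 90 8C 88 at offsets 0–3.
U+0026 → 1-byte form 26 at offsets 4–4.
U+D942E → 4-byte form F3 99 90 AE at offsets 5–8.
U+3C6E → 3-byte form E3 B1 AE at offsets 9–11.
Offset 11 falls in char 4's range; it's byte 3 of E3 B1 AE = 0xAE.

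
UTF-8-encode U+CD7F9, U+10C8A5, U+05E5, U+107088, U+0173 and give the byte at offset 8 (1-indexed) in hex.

1-indexed offset 8 is 0-indexed offset 7.
U+CD7F9 → 4-byte form F3 8D 9F B9 at offsets 0–3.
U+10C8A5 → 4-byte form F4 8C A2 A5 at offsets 4–7.
Offset 7 falls in char 2's range; it's byte 4 of F4 8C A2 A5 = 0xA5.

0xA5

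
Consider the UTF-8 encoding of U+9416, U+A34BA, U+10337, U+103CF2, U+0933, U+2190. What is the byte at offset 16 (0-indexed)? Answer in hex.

U+9416 → 3-byte form E9 90 96 at offsets 0–2.
U+A34BA → 4-byte form F2 A3 92 BA at offsets 3–6.
U+10337 → 4-byte form F0 90 8C B7 at offsets 7–10.
U+103CF2 → 4-byte form F4 83 B3 B2 at offsets 11–14.
U+0933 → 3-byte form E0 A4 B3 at offsets 15–17.
Offset 16 falls in char 5's range; it's byte 2 of E0 A4 B3 = 0xA4.

0xA4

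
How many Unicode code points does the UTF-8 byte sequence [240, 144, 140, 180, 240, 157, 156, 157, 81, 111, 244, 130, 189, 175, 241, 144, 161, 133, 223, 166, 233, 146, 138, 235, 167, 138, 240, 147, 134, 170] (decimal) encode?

Byte at offset 0: 0xF0 = 11110000 → 4-byte char (#1). Advance 4.
Byte at offset 4: 0xF0 = 11110000 → 4-byte char (#2). Advance 4.
Byte at offset 8: 0x51 = 01010001 → 1-byte char (#3). Advance 1.
Byte at offset 9: 0x6F = 01101111 → 1-byte char (#4). Advance 1.
Byte at offset 10: 0xF4 = 11110100 → 4-byte char (#5). Advance 4.
Byte at offset 14: 0xF1 = 11110001 → 4-byte char (#6). Advance 4.
Byte at offset 18: 0xDF = 11011111 → 2-byte char (#7). Advance 2.
Byte at offset 20: 0xE9 = 11101001 → 3-byte char (#8). Advance 3.
Byte at offset 23: 0xEB = 11101011 → 3-byte char (#9). Advance 3.
Byte at offset 26: 0xF0 = 11110000 → 4-byte char (#10). Advance 4.
Reached end at offset 30 after 10 code points.

10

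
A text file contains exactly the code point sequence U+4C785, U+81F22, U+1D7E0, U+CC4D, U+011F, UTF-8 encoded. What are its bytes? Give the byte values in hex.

U+4C785: 4-byte form → F1 8C 9E 85.
U+81F22: 4-byte form → F2 81 BC A2.
U+1D7E0: 4-byte form → F0 9D 9F A0.
U+CC4D: 3-byte form → EC B1 8D.
U+011F: 2-byte form → C4 9F.
Concatenated (17 bytes): F1 8C 9E 85 F2 81 BC A2 F0 9D 9F A0 EC B1 8D C4 9F.

F1 8C 9E 85 F2 81 BC A2 F0 9D 9F A0 EC B1 8D C4 9F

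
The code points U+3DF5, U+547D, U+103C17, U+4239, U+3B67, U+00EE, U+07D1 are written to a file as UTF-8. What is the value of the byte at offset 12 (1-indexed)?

1-indexed offset 12 is 0-indexed offset 11.
U+3DF5 → 3-byte form E3 B7 B5 at offsets 0–2.
U+547D → 3-byte form E5 91 BD at offsets 3–5.
U+103C17 → 4-byte form F4 83 B0 97 at offsets 6–9.
U+4239 → 3-byte form E4 88 B9 at offsets 10–12.
Offset 11 falls in char 4's range; it's byte 2 of E4 88 B9 = 0x88.

0x88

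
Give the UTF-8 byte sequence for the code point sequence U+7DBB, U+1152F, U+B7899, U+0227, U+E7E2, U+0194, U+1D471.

U+7DBB: 3-byte form → E7 B6 BB.
U+1152F: 4-byte form → F0 91 94 AF.
U+B7899: 4-byte form → F2 B7 A2 99.
U+0227: 2-byte form → C8 A7.
U+E7E2: 3-byte form → EE 9F A2.
U+0194: 2-byte form → C6 94.
U+1D471: 4-byte form → F0 9D 91 B1.
Concatenated (22 bytes): E7 B6 BB F0 91 94 AF F2 B7 A2 99 C8 A7 EE 9F A2 C6 94 F0 9D 91 B1.

E7 B6 BB F0 91 94 AF F2 B7 A2 99 C8 A7 EE 9F A2 C6 94 F0 9D 91 B1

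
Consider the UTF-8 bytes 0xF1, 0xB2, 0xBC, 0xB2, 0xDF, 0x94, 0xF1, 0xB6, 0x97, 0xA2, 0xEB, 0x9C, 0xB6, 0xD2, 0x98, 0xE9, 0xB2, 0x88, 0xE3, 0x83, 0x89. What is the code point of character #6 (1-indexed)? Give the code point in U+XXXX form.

U+9C88

Offset 0: leading byte 0xF1 = 11110001 → 4-byte char #1 = F1 B2 BC B2.
Offset 4: leading byte 0xDF = 11011111 → 2-byte char #2 = DF 94.
Offset 6: leading byte 0xF1 = 11110001 → 4-byte char #3 = F1 B6 97 A2.
Offset 10: leading byte 0xEB = 11101011 → 3-byte char #4 = EB 9C B6.
Offset 13: leading byte 0xD2 = 11010010 → 2-byte char #5 = D2 98.
Offset 15: leading byte 0xE9 = 11101001 → 3-byte char #6 = E9 B2 88.
Leading byte 0xE9 = 11101001 matches 1110xxxx → 3-byte sequence.
Byte 1: 0xE9 = 11101001, payload 1001 (4 bits).
Byte 2: 0xB2 = 10110010 (10xxxxxx ✓), payload 110010.
Byte 3: 0x88 = 10001000 (10xxxxxx ✓), payload 001000.
Concatenate: 1001110010001000 = 0x9C88 (16 bits → U+9C88).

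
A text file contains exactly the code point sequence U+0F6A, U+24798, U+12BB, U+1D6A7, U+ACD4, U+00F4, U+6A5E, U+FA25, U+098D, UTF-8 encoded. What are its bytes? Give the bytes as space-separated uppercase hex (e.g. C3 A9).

U+0F6A: 3-byte form → E0 BD AA.
U+24798: 4-byte form → F0 A4 9E 98.
U+12BB: 3-byte form → E1 8A BB.
U+1D6A7: 4-byte form → F0 9D 9A A7.
U+ACD4: 3-byte form → EA B3 94.
U+00F4: 2-byte form → C3 B4.
U+6A5E: 3-byte form → E6 A9 9E.
U+FA25: 3-byte form → EF A8 A5.
U+098D: 3-byte form → E0 A6 8D.
Concatenated (28 bytes): E0 BD AA F0 A4 9E 98 E1 8A BB F0 9D 9A A7 EA B3 94 C3 B4 E6 A9 9E EF A8 A5 E0 A6 8D.

E0 BD AA F0 A4 9E 98 E1 8A BB F0 9D 9A A7 EA B3 94 C3 B4 E6 A9 9E EF A8 A5 E0 A6 8D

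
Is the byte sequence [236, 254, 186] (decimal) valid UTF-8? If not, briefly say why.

Leading byte 0xEC = 11101100 → 3-byte form.
Byte 2 is 0xFE = 11111110, which is not 10xxxxxx — expected a continuation byte.

invalid (non-continuation byte where continuation expected)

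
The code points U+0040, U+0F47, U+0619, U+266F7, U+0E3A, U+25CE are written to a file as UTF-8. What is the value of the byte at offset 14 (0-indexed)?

U+0040 → 1-byte form 40 at offsets 0–0.
U+0F47 → 3-byte form E0 BD 87 at offsets 1–3.
U+0619 → 2-byte form D8 99 at offsets 4–5.
U+266F7 → 4-byte form F0 A6 9B B7 at offsets 6–9.
U+0E3A → 3-byte form E0 B8 BA at offsets 10–12.
U+25CE → 3-byte form E2 97 8E at offsets 13–15.
Offset 14 falls in char 6's range; it's byte 2 of E2 97 8E = 0x97.

0x97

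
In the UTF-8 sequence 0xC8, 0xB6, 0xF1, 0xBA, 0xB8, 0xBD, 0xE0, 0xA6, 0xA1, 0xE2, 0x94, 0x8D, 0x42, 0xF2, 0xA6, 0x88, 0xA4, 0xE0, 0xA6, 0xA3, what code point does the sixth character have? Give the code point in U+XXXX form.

Offset 0: leading byte 0xC8 = 11001000 → 2-byte char #1 = C8 B6.
Offset 2: leading byte 0xF1 = 11110001 → 4-byte char #2 = F1 BA B8 BD.
Offset 6: leading byte 0xE0 = 11100000 → 3-byte char #3 = E0 A6 A1.
Offset 9: leading byte 0xE2 = 11100010 → 3-byte char #4 = E2 94 8D.
Offset 12: leading byte 0x42 = 01000010 → 1-byte char #5 = 42.
Offset 13: leading byte 0xF2 = 11110010 → 4-byte char #6 = F2 A6 88 A4.
Leading byte 0xF2 = 11110010 matches 11110xxx → 4-byte sequence.
Byte 1: 0xF2 = 11110010, payload 010 (3 bits).
Byte 2: 0xA6 = 10100110 (10xxxxxx ✓), payload 100110.
Byte 3: 0x88 = 10001000 (10xxxxxx ✓), payload 001000.
Byte 4: 0xA4 = 10100100 (10xxxxxx ✓), payload 100100.
Concatenate: 010100110001000100100 = 0xA6224 (21 bits → U+A6224).

U+A6224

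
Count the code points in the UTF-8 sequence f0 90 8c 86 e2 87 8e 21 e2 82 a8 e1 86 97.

Byte at offset 0: 0xF0 = 11110000 → 4-byte char (#1). Advance 4.
Byte at offset 4: 0xE2 = 11100010 → 3-byte char (#2). Advance 3.
Byte at offset 7: 0x21 = 00100001 → 1-byte char (#3). Advance 1.
Byte at offset 8: 0xE2 = 11100010 → 3-byte char (#4). Advance 3.
Byte at offset 11: 0xE1 = 11100001 → 3-byte char (#5). Advance 3.
Reached end at offset 14 after 5 code points.

5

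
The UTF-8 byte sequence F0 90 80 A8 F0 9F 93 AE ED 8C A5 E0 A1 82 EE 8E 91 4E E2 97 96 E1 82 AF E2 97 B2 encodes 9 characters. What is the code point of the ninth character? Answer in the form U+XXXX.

U+25F2

Offset 0: leading byte 0xF0 = 11110000 → 4-byte char #1 = F0 90 80 A8.
Offset 4: leading byte 0xF0 = 11110000 → 4-byte char #2 = F0 9F 93 AE.
Offset 8: leading byte 0xED = 11101101 → 3-byte char #3 = ED 8C A5.
Offset 11: leading byte 0xE0 = 11100000 → 3-byte char #4 = E0 A1 82.
Offset 14: leading byte 0xEE = 11101110 → 3-byte char #5 = EE 8E 91.
Offset 17: leading byte 0x4E = 01001110 → 1-byte char #6 = 4E.
Offset 18: leading byte 0xE2 = 11100010 → 3-byte char #7 = E2 97 96.
Offset 21: leading byte 0xE1 = 11100001 → 3-byte char #8 = E1 82 AF.
Offset 24: leading byte 0xE2 = 11100010 → 3-byte char #9 = E2 97 B2.
Leading byte 0xE2 = 11100010 matches 1110xxxx → 3-byte sequence.
Byte 1: 0xE2 = 11100010, payload 0010 (4 bits).
Byte 2: 0x97 = 10010111 (10xxxxxx ✓), payload 010111.
Byte 3: 0xB2 = 10110010 (10xxxxxx ✓), payload 110010.
Concatenate: 0010010111110010 = 0x25F2 (16 bits → U+25F2).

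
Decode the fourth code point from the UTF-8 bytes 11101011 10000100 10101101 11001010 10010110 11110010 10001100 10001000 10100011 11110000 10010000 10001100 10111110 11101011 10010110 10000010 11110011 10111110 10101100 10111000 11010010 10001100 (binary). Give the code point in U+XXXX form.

U+1033E

Offset 0: leading byte 0xEB = 11101011 → 3-byte char #1 = EB 84 AD.
Offset 3: leading byte 0xCA = 11001010 → 2-byte char #2 = CA 96.
Offset 5: leading byte 0xF2 = 11110010 → 4-byte char #3 = F2 8C 88 A3.
Offset 9: leading byte 0xF0 = 11110000 → 4-byte char #4 = F0 90 8C BE.
Leading byte 0xF0 = 11110000 matches 11110xxx → 4-byte sequence.
Byte 1: 0xF0 = 11110000, payload 000 (3 bits).
Byte 2: 0x90 = 10010000 (10xxxxxx ✓), payload 010000.
Byte 3: 0x8C = 10001100 (10xxxxxx ✓), payload 001100.
Byte 4: 0xBE = 10111110 (10xxxxxx ✓), payload 111110.
Concatenate: 000010000001100111110 = 0x1033E (21 bits → U+1033E).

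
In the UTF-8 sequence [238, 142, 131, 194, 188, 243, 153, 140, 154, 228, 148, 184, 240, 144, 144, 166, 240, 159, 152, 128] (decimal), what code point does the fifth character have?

Offset 0: leading byte 0xEE = 11101110 → 3-byte char #1 = EE 8E 83.
Offset 3: leading byte 0xC2 = 11000010 → 2-byte char #2 = C2 BC.
Offset 5: leading byte 0xF3 = 11110011 → 4-byte char #3 = F3 99 8C 9A.
Offset 9: leading byte 0xE4 = 11100100 → 3-byte char #4 = E4 94 B8.
Offset 12: leading byte 0xF0 = 11110000 → 4-byte char #5 = F0 90 90 A6.
Leading byte 0xF0 = 11110000 matches 11110xxx → 4-byte sequence.
Byte 1: 0xF0 = 11110000, payload 000 (3 bits).
Byte 2: 0x90 = 10010000 (10xxxxxx ✓), payload 010000.
Byte 3: 0x90 = 10010000 (10xxxxxx ✓), payload 010000.
Byte 4: 0xA6 = 10100110 (10xxxxxx ✓), payload 100110.
Concatenate: 000010000010000100110 = 0x10426 (21 bits → U+10426).

U+10426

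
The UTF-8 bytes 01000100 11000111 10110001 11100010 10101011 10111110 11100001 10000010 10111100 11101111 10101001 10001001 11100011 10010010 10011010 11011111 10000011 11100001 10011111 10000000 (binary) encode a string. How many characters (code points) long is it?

Byte at offset 0: 0x44 = 01000100 → 1-byte char (#1). Advance 1.
Byte at offset 1: 0xC7 = 11000111 → 2-byte char (#2). Advance 2.
Byte at offset 3: 0xE2 = 11100010 → 3-byte char (#3). Advance 3.
Byte at offset 6: 0xE1 = 11100001 → 3-byte char (#4). Advance 3.
Byte at offset 9: 0xEF = 11101111 → 3-byte char (#5). Advance 3.
Byte at offset 12: 0xE3 = 11100011 → 3-byte char (#6). Advance 3.
Byte at offset 15: 0xDF = 11011111 → 2-byte char (#7). Advance 2.
Byte at offset 17: 0xE1 = 11100001 → 3-byte char (#8). Advance 3.
Reached end at offset 20 after 8 code points.

8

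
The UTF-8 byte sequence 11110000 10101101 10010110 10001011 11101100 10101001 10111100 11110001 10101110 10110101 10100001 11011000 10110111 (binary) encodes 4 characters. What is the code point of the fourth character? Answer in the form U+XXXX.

U+0637

Offset 0: leading byte 0xF0 = 11110000 → 4-byte char #1 = F0 AD 96 8B.
Offset 4: leading byte 0xEC = 11101100 → 3-byte char #2 = EC A9 BC.
Offset 7: leading byte 0xF1 = 11110001 → 4-byte char #3 = F1 AE B5 A1.
Offset 11: leading byte 0xD8 = 11011000 → 2-byte char #4 = D8 B7.
Leading byte 0xD8 = 11011000 matches 110xxxxx → 2-byte sequence.
Byte 1: 0xD8 = 11011000, payload 11000 (5 bits).
Byte 2: 0xB7 = 10110111 (10xxxxxx ✓), payload 110111.
Concatenate: 11000110111 = 0x637 (11 bits → U+0637).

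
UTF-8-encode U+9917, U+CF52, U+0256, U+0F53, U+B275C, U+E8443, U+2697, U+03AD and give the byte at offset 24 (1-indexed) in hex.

0xAD

1-indexed offset 24 is 0-indexed offset 23.
U+9917 → 3-byte form E9 A4 97 at offsets 0–2.
U+CF52 → 3-byte form EC BD 92 at offsets 3–5.
U+0256 → 2-byte form C9 96 at offsets 6–7.
U+0F53 → 3-byte form E0 BD 93 at offsets 8–10.
U+B275C → 4-byte form F2 B2 9D 9C at offsets 11–14.
U+E8443 → 4-byte form F3 A8 91 83 at offsets 15–18.
U+2697 → 3-byte form E2 9A 97 at offsets 19–21.
U+03AD → 2-byte form CE AD at offsets 22–23.
Offset 23 falls in char 8's range; it's byte 2 of CE AD = 0xAD.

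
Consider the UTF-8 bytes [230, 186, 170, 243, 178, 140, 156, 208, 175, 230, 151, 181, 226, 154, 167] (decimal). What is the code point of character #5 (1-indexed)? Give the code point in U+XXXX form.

Offset 0: leading byte 0xE6 = 11100110 → 3-byte char #1 = E6 BA AA.
Offset 3: leading byte 0xF3 = 11110011 → 4-byte char #2 = F3 B2 8C 9C.
Offset 7: leading byte 0xD0 = 11010000 → 2-byte char #3 = D0 AF.
Offset 9: leading byte 0xE6 = 11100110 → 3-byte char #4 = E6 97 B5.
Offset 12: leading byte 0xE2 = 11100010 → 3-byte char #5 = E2 9A A7.
Leading byte 0xE2 = 11100010 matches 1110xxxx → 3-byte sequence.
Byte 1: 0xE2 = 11100010, payload 0010 (4 bits).
Byte 2: 0x9A = 10011010 (10xxxxxx ✓), payload 011010.
Byte 3: 0xA7 = 10100111 (10xxxxxx ✓), payload 100111.
Concatenate: 0010011010100111 = 0x26A7 (16 bits → U+26A7).

U+26A7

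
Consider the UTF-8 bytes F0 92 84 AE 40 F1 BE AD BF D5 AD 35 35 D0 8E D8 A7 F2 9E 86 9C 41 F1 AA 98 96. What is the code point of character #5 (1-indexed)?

Offset 0: leading byte 0xF0 = 11110000 → 4-byte char #1 = F0 92 84 AE.
Offset 4: leading byte 0x40 = 01000000 → 1-byte char #2 = 40.
Offset 5: leading byte 0xF1 = 11110001 → 4-byte char #3 = F1 BE AD BF.
Offset 9: leading byte 0xD5 = 11010101 → 2-byte char #4 = D5 AD.
Offset 11: leading byte 0x35 = 00110101 → 1-byte char #5 = 35.
Leading byte 0x35 = 00110101 matches 0xxxxxxx → 1-byte sequence.
Byte 1: 0x35 = 00110101, payload 0110101 (7 bits).
Concatenate: 0110101 = 0x35 (7 bits → U+0035).

U+0035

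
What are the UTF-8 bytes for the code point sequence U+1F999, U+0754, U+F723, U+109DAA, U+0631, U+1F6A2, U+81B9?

U+1F999: 4-byte form → F0 9F A6 99.
U+0754: 2-byte form → DD 94.
U+F723: 3-byte form → EF 9C A3.
U+109DAA: 4-byte form → F4 89 B6 AA.
U+0631: 2-byte form → D8 B1.
U+1F6A2: 4-byte form → F0 9F 9A A2.
U+81B9: 3-byte form → E8 86 B9.
Concatenated (22 bytes): F0 9F A6 99 DD 94 EF 9C A3 F4 89 B6 AA D8 B1 F0 9F 9A A2 E8 86 B9.

F0 9F A6 99 DD 94 EF 9C A3 F4 89 B6 AA D8 B1 F0 9F 9A A2 E8 86 B9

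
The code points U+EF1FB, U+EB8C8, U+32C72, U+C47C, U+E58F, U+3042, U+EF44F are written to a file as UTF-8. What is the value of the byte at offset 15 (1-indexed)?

1-indexed offset 15 is 0-indexed offset 14.
U+EF1FB → 4-byte form F3 AF 87 BB at offsets 0–3.
U+EB8C8 → 4-byte form F3 AB A3 88 at offsets 4–7.
U+32C72 → 4-byte form F0 B2 B1 B2 at offsets 8–11.
U+C47C → 3-byte form EC 91 BC at offsets 12–14.
Offset 14 falls in char 4's range; it's byte 3 of EC 91 BC = 0xBC.

0xBC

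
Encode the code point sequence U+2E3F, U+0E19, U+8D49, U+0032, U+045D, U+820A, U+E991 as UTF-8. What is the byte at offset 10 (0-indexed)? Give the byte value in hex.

0xD1

U+2E3F → 3-byte form E2 B8 BF at offsets 0–2.
U+0E19 → 3-byte form E0 B8 99 at offsets 3–5.
U+8D49 → 3-byte form E8 B5 89 at offsets 6–8.
U+0032 → 1-byte form 32 at offsets 9–9.
U+045D → 2-byte form D1 9D at offsets 10–11.
Offset 10 falls in char 5's range; it's byte 1 of D1 9D = 0xD1.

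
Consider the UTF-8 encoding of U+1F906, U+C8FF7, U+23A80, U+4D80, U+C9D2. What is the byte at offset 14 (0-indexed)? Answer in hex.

0x80

U+1F906 → 4-byte form F0 9F A4 86 at offsets 0–3.
U+C8FF7 → 4-byte form F3 88 BF B7 at offsets 4–7.
U+23A80 → 4-byte form F0 A3 AA 80 at offsets 8–11.
U+4D80 → 3-byte form E4 B6 80 at offsets 12–14.
Offset 14 falls in char 4's range; it's byte 3 of E4 B6 80 = 0x80.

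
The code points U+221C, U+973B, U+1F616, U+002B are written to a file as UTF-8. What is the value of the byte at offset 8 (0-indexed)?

U+221C → 3-byte form E2 88 9C at offsets 0–2.
U+973B → 3-byte form E9 9C BB at offsets 3–5.
U+1F616 → 4-byte form F0 9F 98 96 at offsets 6–9.
Offset 8 falls in char 3's range; it's byte 3 of F0 9F 98 96 = 0x98.

0x98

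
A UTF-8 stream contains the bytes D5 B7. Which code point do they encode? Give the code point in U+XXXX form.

Leading byte 0xD5 = 11010101 matches 110xxxxx → 2-byte sequence.
Byte 1: 0xD5 = 11010101, payload 10101 (5 bits).
Byte 2: 0xB7 = 10110111 (10xxxxxx ✓), payload 110111.
Concatenate: 10101110111 = 0x577 (11 bits → U+0577).

U+0577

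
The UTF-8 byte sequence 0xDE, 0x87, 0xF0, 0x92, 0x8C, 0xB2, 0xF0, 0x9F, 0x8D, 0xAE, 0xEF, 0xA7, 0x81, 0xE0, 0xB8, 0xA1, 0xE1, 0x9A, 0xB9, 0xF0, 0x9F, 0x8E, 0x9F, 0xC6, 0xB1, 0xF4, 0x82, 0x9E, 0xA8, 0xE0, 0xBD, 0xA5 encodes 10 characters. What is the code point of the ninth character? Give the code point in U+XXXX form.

Offset 0: leading byte 0xDE = 11011110 → 2-byte char #1 = DE 87.
Offset 2: leading byte 0xF0 = 11110000 → 4-byte char #2 = F0 92 8C B2.
Offset 6: leading byte 0xF0 = 11110000 → 4-byte char #3 = F0 9F 8D AE.
Offset 10: leading byte 0xEF = 11101111 → 3-byte char #4 = EF A7 81.
Offset 13: leading byte 0xE0 = 11100000 → 3-byte char #5 = E0 B8 A1.
Offset 16: leading byte 0xE1 = 11100001 → 3-byte char #6 = E1 9A B9.
Offset 19: leading byte 0xF0 = 11110000 → 4-byte char #7 = F0 9F 8E 9F.
Offset 23: leading byte 0xC6 = 11000110 → 2-byte char #8 = C6 B1.
Offset 25: leading byte 0xF4 = 11110100 → 4-byte char #9 = F4 82 9E A8.
Leading byte 0xF4 = 11110100 matches 11110xxx → 4-byte sequence.
Byte 1: 0xF4 = 11110100, payload 100 (3 bits).
Byte 2: 0x82 = 10000010 (10xxxxxx ✓), payload 000010.
Byte 3: 0x9E = 10011110 (10xxxxxx ✓), payload 011110.
Byte 4: 0xA8 = 10101000 (10xxxxxx ✓), payload 101000.
Concatenate: 100000010011110101000 = 0x1027A8 (21 bits → U+1027A8).

U+1027A8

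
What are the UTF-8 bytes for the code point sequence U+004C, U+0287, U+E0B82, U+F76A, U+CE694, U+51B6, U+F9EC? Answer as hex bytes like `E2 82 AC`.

U+004C: 1-byte form → 4C.
U+0287: 2-byte form → CA 87.
U+E0B82: 4-byte form → F3 A0 AE 82.
U+F76A: 3-byte form → EF 9D AA.
U+CE694: 4-byte form → F3 8E 9A 94.
U+51B6: 3-byte form → E5 86 B6.
U+F9EC: 3-byte form → EF A7 AC.
Concatenated (20 bytes): 4C CA 87 F3 A0 AE 82 EF 9D AA F3 8E 9A 94 E5 86 B6 EF A7 AC.

4C CA 87 F3 A0 AE 82 EF 9D AA F3 8E 9A 94 E5 86 B6 EF A7 AC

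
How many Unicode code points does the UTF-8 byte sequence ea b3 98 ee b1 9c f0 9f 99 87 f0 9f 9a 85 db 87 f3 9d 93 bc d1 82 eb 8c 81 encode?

8

Byte at offset 0: 0xEA = 11101010 → 3-byte char (#1). Advance 3.
Byte at offset 3: 0xEE = 11101110 → 3-byte char (#2). Advance 3.
Byte at offset 6: 0xF0 = 11110000 → 4-byte char (#3). Advance 4.
Byte at offset 10: 0xF0 = 11110000 → 4-byte char (#4). Advance 4.
Byte at offset 14: 0xDB = 11011011 → 2-byte char (#5). Advance 2.
Byte at offset 16: 0xF3 = 11110011 → 4-byte char (#6). Advance 4.
Byte at offset 20: 0xD1 = 11010001 → 2-byte char (#7). Advance 2.
Byte at offset 22: 0xEB = 11101011 → 3-byte char (#8). Advance 3.
Reached end at offset 25 after 8 code points.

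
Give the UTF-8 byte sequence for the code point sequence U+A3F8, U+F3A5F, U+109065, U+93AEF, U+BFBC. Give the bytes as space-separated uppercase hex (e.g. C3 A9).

EA 8F B8 F3 B3 A9 9F F4 89 81 A5 F2 93 AB AF EB BE BC

U+A3F8: 3-byte form → EA 8F B8.
U+F3A5F: 4-byte form → F3 B3 A9 9F.
U+109065: 4-byte form → F4 89 81 A5.
U+93AEF: 4-byte form → F2 93 AB AF.
U+BFBC: 3-byte form → EB BE BC.
Concatenated (18 bytes): EA 8F B8 F3 B3 A9 9F F4 89 81 A5 F2 93 AB AF EB BE BC.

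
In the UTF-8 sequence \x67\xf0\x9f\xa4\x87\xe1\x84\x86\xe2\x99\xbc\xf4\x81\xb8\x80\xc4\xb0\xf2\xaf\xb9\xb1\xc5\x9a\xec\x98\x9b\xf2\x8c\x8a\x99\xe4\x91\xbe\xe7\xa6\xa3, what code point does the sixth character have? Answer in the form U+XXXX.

Offset 0: leading byte 0x67 = 01100111 → 1-byte char #1 = 67.
Offset 1: leading byte 0xF0 = 11110000 → 4-byte char #2 = F0 9F A4 87.
Offset 5: leading byte 0xE1 = 11100001 → 3-byte char #3 = E1 84 86.
Offset 8: leading byte 0xE2 = 11100010 → 3-byte char #4 = E2 99 BC.
Offset 11: leading byte 0xF4 = 11110100 → 4-byte char #5 = F4 81 B8 80.
Offset 15: leading byte 0xC4 = 11000100 → 2-byte char #6 = C4 B0.
Leading byte 0xC4 = 11000100 matches 110xxxxx → 2-byte sequence.
Byte 1: 0xC4 = 11000100, payload 00100 (5 bits).
Byte 2: 0xB0 = 10110000 (10xxxxxx ✓), payload 110000.
Concatenate: 00100110000 = 0x130 (11 bits → U+0130).

U+0130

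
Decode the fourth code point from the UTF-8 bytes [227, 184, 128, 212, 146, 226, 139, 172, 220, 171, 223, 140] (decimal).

Offset 0: leading byte 0xE3 = 11100011 → 3-byte char #1 = E3 B8 80.
Offset 3: leading byte 0xD4 = 11010100 → 2-byte char #2 = D4 92.
Offset 5: leading byte 0xE2 = 11100010 → 3-byte char #3 = E2 8B AC.
Offset 8: leading byte 0xDC = 11011100 → 2-byte char #4 = DC AB.
Leading byte 0xDC = 11011100 matches 110xxxxx → 2-byte sequence.
Byte 1: 0xDC = 11011100, payload 11100 (5 bits).
Byte 2: 0xAB = 10101011 (10xxxxxx ✓), payload 101011.
Concatenate: 11100101011 = 0x72B (11 bits → U+072B).

U+072B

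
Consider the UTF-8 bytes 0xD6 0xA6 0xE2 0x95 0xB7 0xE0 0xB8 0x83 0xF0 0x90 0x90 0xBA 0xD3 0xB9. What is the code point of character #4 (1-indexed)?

U+1043A

Offset 0: leading byte 0xD6 = 11010110 → 2-byte char #1 = D6 A6.
Offset 2: leading byte 0xE2 = 11100010 → 3-byte char #2 = E2 95 B7.
Offset 5: leading byte 0xE0 = 11100000 → 3-byte char #3 = E0 B8 83.
Offset 8: leading byte 0xF0 = 11110000 → 4-byte char #4 = F0 90 90 BA.
Leading byte 0xF0 = 11110000 matches 11110xxx → 4-byte sequence.
Byte 1: 0xF0 = 11110000, payload 000 (3 bits).
Byte 2: 0x90 = 10010000 (10xxxxxx ✓), payload 010000.
Byte 3: 0x90 = 10010000 (10xxxxxx ✓), payload 010000.
Byte 4: 0xBA = 10111010 (10xxxxxx ✓), payload 111010.
Concatenate: 000010000010000111010 = 0x1043A (21 bits → U+1043A).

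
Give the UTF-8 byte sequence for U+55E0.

U+55E0 = 0x55E0 = 21984 decimal. In range U+0800–U+FFFF → 3-byte form: 1110xxxx 10xxxxxx 10xxxxxx.
Binary (16 bits): 0101010111100000.
Split 4+6+6: 0101 | 010111 | 100000.
Byte 1: 11100101 = 0xE5.
Byte 2: 10010111 = 0x97.
Byte 3: 10100000 = 0xA0.

E5 97 A0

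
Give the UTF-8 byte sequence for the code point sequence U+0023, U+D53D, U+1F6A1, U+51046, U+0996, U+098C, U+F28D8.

U+0023: 1-byte form → 23.
U+D53D: 3-byte form → ED 94 BD.
U+1F6A1: 4-byte form → F0 9F 9A A1.
U+51046: 4-byte form → F1 91 81 86.
U+0996: 3-byte form → E0 A6 96.
U+098C: 3-byte form → E0 A6 8C.
U+F28D8: 4-byte form → F3 B2 A3 98.
Concatenated (22 bytes): 23 ED 94 BD F0 9F 9A A1 F1 91 81 86 E0 A6 96 E0 A6 8C F3 B2 A3 98.

23 ED 94 BD F0 9F 9A A1 F1 91 81 86 E0 A6 96 E0 A6 8C F3 B2 A3 98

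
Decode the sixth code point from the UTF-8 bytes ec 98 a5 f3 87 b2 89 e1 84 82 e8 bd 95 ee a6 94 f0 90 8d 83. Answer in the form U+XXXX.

Offset 0: leading byte 0xEC = 11101100 → 3-byte char #1 = EC 98 A5.
Offset 3: leading byte 0xF3 = 11110011 → 4-byte char #2 = F3 87 B2 89.
Offset 7: leading byte 0xE1 = 11100001 → 3-byte char #3 = E1 84 82.
Offset 10: leading byte 0xE8 = 11101000 → 3-byte char #4 = E8 BD 95.
Offset 13: leading byte 0xEE = 11101110 → 3-byte char #5 = EE A6 94.
Offset 16: leading byte 0xF0 = 11110000 → 4-byte char #6 = F0 90 8D 83.
Leading byte 0xF0 = 11110000 matches 11110xxx → 4-byte sequence.
Byte 1: 0xF0 = 11110000, payload 000 (3 bits).
Byte 2: 0x90 = 10010000 (10xxxxxx ✓), payload 010000.
Byte 3: 0x8D = 10001101 (10xxxxxx ✓), payload 001101.
Byte 4: 0x83 = 10000011 (10xxxxxx ✓), payload 000011.
Concatenate: 000010000001101000011 = 0x10343 (21 bits → U+10343).

U+10343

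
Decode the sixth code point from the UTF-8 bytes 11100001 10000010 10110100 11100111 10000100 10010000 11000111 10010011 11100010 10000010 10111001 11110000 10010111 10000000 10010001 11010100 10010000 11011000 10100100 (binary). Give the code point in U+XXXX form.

Offset 0: leading byte 0xE1 = 11100001 → 3-byte char #1 = E1 82 B4.
Offset 3: leading byte 0xE7 = 11100111 → 3-byte char #2 = E7 84 90.
Offset 6: leading byte 0xC7 = 11000111 → 2-byte char #3 = C7 93.
Offset 8: leading byte 0xE2 = 11100010 → 3-byte char #4 = E2 82 B9.
Offset 11: leading byte 0xF0 = 11110000 → 4-byte char #5 = F0 97 80 91.
Offset 15: leading byte 0xD4 = 11010100 → 2-byte char #6 = D4 90.
Leading byte 0xD4 = 11010100 matches 110xxxxx → 2-byte sequence.
Byte 1: 0xD4 = 11010100, payload 10100 (5 bits).
Byte 2: 0x90 = 10010000 (10xxxxxx ✓), payload 010000.
Concatenate: 10100010000 = 0x510 (11 bits → U+0510).

U+0510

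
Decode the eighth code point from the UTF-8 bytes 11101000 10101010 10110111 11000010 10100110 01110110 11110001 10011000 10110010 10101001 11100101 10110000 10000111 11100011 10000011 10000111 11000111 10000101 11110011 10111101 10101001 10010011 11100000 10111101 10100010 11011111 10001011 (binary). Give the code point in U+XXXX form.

Offset 0: leading byte 0xE8 = 11101000 → 3-byte char #1 = E8 AA B7.
Offset 3: leading byte 0xC2 = 11000010 → 2-byte char #2 = C2 A6.
Offset 5: leading byte 0x76 = 01110110 → 1-byte char #3 = 76.
Offset 6: leading byte 0xF1 = 11110001 → 4-byte char #4 = F1 98 B2 A9.
Offset 10: leading byte 0xE5 = 11100101 → 3-byte char #5 = E5 B0 87.
Offset 13: leading byte 0xE3 = 11100011 → 3-byte char #6 = E3 83 87.
Offset 16: leading byte 0xC7 = 11000111 → 2-byte char #7 = C7 85.
Offset 18: leading byte 0xF3 = 11110011 → 4-byte char #8 = F3 BD A9 93.
Leading byte 0xF3 = 11110011 matches 11110xxx → 4-byte sequence.
Byte 1: 0xF3 = 11110011, payload 011 (3 bits).
Byte 2: 0xBD = 10111101 (10xxxxxx ✓), payload 111101.
Byte 3: 0xA9 = 10101001 (10xxxxxx ✓), payload 101001.
Byte 4: 0x93 = 10010011 (10xxxxxx ✓), payload 010011.
Concatenate: 011111101101001010011 = 0xFDA53 (21 bits → U+FDA53).

U+FDA53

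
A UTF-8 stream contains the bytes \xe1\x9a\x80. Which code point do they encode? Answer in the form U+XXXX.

U+1680

Leading byte 0xE1 = 11100001 matches 1110xxxx → 3-byte sequence.
Byte 1: 0xE1 = 11100001, payload 0001 (4 bits).
Byte 2: 0x9A = 10011010 (10xxxxxx ✓), payload 011010.
Byte 3: 0x80 = 10000000 (10xxxxxx ✓), payload 000000.
Concatenate: 0001011010000000 = 0x1680 (16 bits → U+1680).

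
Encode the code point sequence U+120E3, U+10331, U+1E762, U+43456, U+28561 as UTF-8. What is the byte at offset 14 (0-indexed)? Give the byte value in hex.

0x91

U+120E3 → 4-byte form F0 92 83 A3 at offsets 0–3.
U+10331 → 4-byte form F0 90 8C B1 at offsets 4–7.
U+1E762 → 4-byte form F0 9E 9D A2 at offsets 8–11.
U+43456 → 4-byte form F1 83 91 96 at offsets 12–15.
Offset 14 falls in char 4's range; it's byte 3 of F1 83 91 96 = 0x91.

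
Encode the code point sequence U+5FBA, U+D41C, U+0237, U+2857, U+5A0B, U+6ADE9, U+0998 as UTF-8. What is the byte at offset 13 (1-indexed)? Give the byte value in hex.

1-indexed offset 13 is 0-indexed offset 12.
U+5FBA → 3-byte form E5 BE BA at offsets 0–2.
U+D41C → 3-byte form ED 90 9C at offsets 3–5.
U+0237 → 2-byte form C8 B7 at offsets 6–7.
U+2857 → 3-byte form E2 A1 97 at offsets 8–10.
U+5A0B → 3-byte form E5 A8 8B at offsets 11–13.
Offset 12 falls in char 5's range; it's byte 2 of E5 A8 8B = 0xA8.

0xA8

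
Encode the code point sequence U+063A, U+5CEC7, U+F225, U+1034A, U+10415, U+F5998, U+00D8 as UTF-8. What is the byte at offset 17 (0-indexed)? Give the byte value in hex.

0xF3

U+063A → 2-byte form D8 BA at offsets 0–1.
U+5CEC7 → 4-byte form F1 9C BB 87 at offsets 2–5.
U+F225 → 3-byte form EF 88 A5 at offsets 6–8.
U+1034A → 4-byte form F0 90 8D 8A at offsets 9–12.
U+10415 → 4-byte form F0 90 90 95 at offsets 13–16.
U+F5998 → 4-byte form F3 B5 A6 98 at offsets 17–20.
Offset 17 falls in char 6's range; it's byte 1 of F3 B5 A6 98 = 0xF3.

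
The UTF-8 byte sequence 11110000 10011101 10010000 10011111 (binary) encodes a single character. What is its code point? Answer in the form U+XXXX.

Leading byte 0xF0 = 11110000 matches 11110xxx → 4-byte sequence.
Byte 1: 0xF0 = 11110000, payload 000 (3 bits).
Byte 2: 0x9D = 10011101 (10xxxxxx ✓), payload 011101.
Byte 3: 0x90 = 10010000 (10xxxxxx ✓), payload 010000.
Byte 4: 0x9F = 10011111 (10xxxxxx ✓), payload 011111.
Concatenate: 000011101010000011111 = 0x1D41F (21 bits → U+1D41F).

U+1D41F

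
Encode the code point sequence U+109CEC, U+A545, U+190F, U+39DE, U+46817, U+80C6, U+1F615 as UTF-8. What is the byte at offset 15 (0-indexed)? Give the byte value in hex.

0xA0

U+109CEC → 4-byte form F4 89 B3 AC at offsets 0–3.
U+A545 → 3-byte form EA 95 85 at offsets 4–6.
U+190F → 3-byte form E1 A4 8F at offsets 7–9.
U+39DE → 3-byte form E3 A7 9E at offsets 10–12.
U+46817 → 4-byte form F1 86 A0 97 at offsets 13–16.
Offset 15 falls in char 5's range; it's byte 3 of F1 86 A0 97 = 0xA0.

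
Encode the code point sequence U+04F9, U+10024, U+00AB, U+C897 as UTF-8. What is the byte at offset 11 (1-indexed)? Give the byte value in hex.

1-indexed offset 11 is 0-indexed offset 10.
U+04F9 → 2-byte form D3 B9 at offsets 0–1.
U+10024 → 4-byte form F0 90 80 A4 at offsets 2–5.
U+00AB → 2-byte form C2 AB at offsets 6–7.
U+C897 → 3-byte form EC A2 97 at offsets 8–10.
Offset 10 falls in char 4's range; it's byte 3 of EC A2 97 = 0x97.

0x97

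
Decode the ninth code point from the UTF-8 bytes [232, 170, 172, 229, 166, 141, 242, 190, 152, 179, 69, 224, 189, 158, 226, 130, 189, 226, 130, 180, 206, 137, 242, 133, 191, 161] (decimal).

U+85FE1

Offset 0: leading byte 0xE8 = 11101000 → 3-byte char #1 = E8 AA AC.
Offset 3: leading byte 0xE5 = 11100101 → 3-byte char #2 = E5 A6 8D.
Offset 6: leading byte 0xF2 = 11110010 → 4-byte char #3 = F2 BE 98 B3.
Offset 10: leading byte 0x45 = 01000101 → 1-byte char #4 = 45.
Offset 11: leading byte 0xE0 = 11100000 → 3-byte char #5 = E0 BD 9E.
Offset 14: leading byte 0xE2 = 11100010 → 3-byte char #6 = E2 82 BD.
Offset 17: leading byte 0xE2 = 11100010 → 3-byte char #7 = E2 82 B4.
Offset 20: leading byte 0xCE = 11001110 → 2-byte char #8 = CE 89.
Offset 22: leading byte 0xF2 = 11110010 → 4-byte char #9 = F2 85 BF A1.
Leading byte 0xF2 = 11110010 matches 11110xxx → 4-byte sequence.
Byte 1: 0xF2 = 11110010, payload 010 (3 bits).
Byte 2: 0x85 = 10000101 (10xxxxxx ✓), payload 000101.
Byte 3: 0xBF = 10111111 (10xxxxxx ✓), payload 111111.
Byte 4: 0xA1 = 10100001 (10xxxxxx ✓), payload 100001.
Concatenate: 010000101111111100001 = 0x85FE1 (21 bits → U+85FE1).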